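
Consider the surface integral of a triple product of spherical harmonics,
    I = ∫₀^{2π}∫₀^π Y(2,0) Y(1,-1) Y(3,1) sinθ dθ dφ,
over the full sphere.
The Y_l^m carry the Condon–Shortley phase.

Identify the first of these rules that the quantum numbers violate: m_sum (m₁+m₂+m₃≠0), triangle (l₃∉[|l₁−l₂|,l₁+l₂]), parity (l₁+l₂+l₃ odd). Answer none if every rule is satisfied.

none

azimuthal sum: 0 − 1 + 1 = 0  ✓
1 ≤ 3 ≤ 3 (triangle on l)  ✓
L = 2 + 1 + 3 = 6 (even)  ✓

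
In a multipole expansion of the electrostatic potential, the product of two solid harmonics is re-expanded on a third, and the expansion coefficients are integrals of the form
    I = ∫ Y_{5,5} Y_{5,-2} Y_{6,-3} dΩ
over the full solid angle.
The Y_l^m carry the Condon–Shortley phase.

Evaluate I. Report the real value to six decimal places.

-0.172202

Rules hold: Σm=0, L=16 even, 0≤6≤10.
N = 11·11·13 = 1573
Δ = 4!·6!·6!/17! = 1/28588560
Racah Σ t=0..4: t=0:+1/345600 t=1:−1/13824 t=2:+1/5184 t=3:−1/13824 t=4:+1/345600 = 7/129600
⇒ 3j(5 5 6; 0 0 0)² = 80/7293, sgn +1
Racah Σ t=0..0: t=0:+1/622080 = 1/622080
⇒ 3j(5 5 6; 5 -2 -3)² = 105/4862, sgn -1
4πI² = N·(3j₀)²·(3jₘ)² = 1400/3757
I = -1·√(0.372638/4π) = -0.17220212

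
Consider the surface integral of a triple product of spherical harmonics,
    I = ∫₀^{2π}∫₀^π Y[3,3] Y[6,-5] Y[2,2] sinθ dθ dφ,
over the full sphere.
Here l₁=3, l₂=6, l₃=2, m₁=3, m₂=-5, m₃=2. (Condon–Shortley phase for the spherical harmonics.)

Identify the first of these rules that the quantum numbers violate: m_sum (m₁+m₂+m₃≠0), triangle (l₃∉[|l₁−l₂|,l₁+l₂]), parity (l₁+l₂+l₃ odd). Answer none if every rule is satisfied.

triangle

azimuthal sum: 3 − 5 + 2 = 0  ✓
3 ≤ 2 ≤ 9 (triangle on l)  ✗
L = 3 + 6 + 2 = 11 (odd)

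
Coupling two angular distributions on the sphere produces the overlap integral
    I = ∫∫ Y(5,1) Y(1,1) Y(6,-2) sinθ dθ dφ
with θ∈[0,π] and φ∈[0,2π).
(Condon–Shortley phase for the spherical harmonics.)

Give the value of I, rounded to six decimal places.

Rules hold: Σm=0, L=12 even, 4≤6≤6.
N = 11·3·13 = 429
Δ = 0!·10!·2!/13! = 1/858
Racah Σ t=0..0: t=0:+1/14400 = 1/14400
⇒ 3j(5 1 6; 0 0 0)² = 6/143, sgn +1
Racah Σ t=0..0: t=0:+1/34560 = 1/34560
⇒ 3j(5 1 6; 1 1 -2)² = 14/429, sgn +1
4πI² = N·(3j₀)²·(3jₘ)² = 84/143
I = +1·√(0.587413/4π) = 0.21620548

0.216205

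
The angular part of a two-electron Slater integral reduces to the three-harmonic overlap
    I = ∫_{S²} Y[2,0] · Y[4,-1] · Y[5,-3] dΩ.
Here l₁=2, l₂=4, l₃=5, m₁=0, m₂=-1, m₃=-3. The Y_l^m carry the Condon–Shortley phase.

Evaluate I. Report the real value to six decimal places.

0.000000

m-sum = 0 − 1 − 3 = -4 ≠ 0 ⇒ I = 0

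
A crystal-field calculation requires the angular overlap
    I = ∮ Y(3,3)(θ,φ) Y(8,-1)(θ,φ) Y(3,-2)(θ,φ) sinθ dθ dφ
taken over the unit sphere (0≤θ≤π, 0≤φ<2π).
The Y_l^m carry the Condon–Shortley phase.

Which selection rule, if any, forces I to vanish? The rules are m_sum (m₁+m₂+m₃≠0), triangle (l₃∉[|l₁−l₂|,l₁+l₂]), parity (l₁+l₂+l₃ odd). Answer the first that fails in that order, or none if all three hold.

triangle

Σmᵢ = 0  ✓
l₃∈[|l₁−l₂|,l₁+l₂]=[5,11], have l₃=3  ✗
Σlᵢ = 14 ⇒ even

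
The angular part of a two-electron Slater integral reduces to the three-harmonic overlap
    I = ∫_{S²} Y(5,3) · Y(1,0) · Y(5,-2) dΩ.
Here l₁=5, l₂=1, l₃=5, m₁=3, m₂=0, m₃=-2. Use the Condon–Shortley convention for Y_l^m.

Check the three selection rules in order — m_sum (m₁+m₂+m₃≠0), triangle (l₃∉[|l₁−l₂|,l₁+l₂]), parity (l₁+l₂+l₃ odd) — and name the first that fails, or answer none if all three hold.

azimuthal sum: 3 + 0 − 2 = 1  ✗
4 ≤ 5 ≤ 6 (triangle on l)
L = 5 + 1 + 5 = 11 (odd)

m_sum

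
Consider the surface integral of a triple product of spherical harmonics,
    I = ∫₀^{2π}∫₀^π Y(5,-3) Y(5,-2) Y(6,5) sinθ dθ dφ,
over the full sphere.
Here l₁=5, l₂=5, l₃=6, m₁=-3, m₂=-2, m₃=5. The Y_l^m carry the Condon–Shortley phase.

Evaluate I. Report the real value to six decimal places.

-0.065948

Checks pass: Σm=0; 16 even; l₃=6∈[0,10].
(2·5+1)(2·5+1)(2·6+1) = 1573
Δ: 4! 6! 6! / 17! → 1/28588560
sum: t=0:+1/345600 t=1:−1/13824 t=2:+1/5184 t=3:−1/13824 t=4:+1/345600 = 7/129600
3j²(5 5 6; 0 0 0) = Δ·Π!·Σ² = 80/7293  (sign +1)
sum: t=2:+1/345600 t=3:−1/518400 = 1/1036800
3j²(5 5 6; -3 -2 5) = Δ·Π!·Σ² = 7/2210  (sign -1)
combine: 4πI² = 1573·80/7293·7/2210 = 616/11271
take √, sign -1: I = -0.06594839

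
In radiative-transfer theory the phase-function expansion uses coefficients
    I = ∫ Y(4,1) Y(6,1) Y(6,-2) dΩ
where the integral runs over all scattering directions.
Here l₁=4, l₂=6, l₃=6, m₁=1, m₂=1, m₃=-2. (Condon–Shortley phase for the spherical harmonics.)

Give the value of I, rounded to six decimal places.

0.113069

m-sum 0 ✓  L=16 even ✓  2≤6≤10 ✓
Π(2lᵢ+1) = 9×13×13 = 1521
triangle coeff Δ(4,6,6) = 1/15315300
Σ_t [0,4]: t=0:+1/829440 t=1:−1/25920 t=2:+1/9216 t=3:−1/25920 t=4:+1/829440 = 7/207360
(3j)²=28/2431 [(4 6 6; 0 0 0)], sign=+1
Σ_t [0,3]: t=0:+1/725760 t=1:−1/34560 t=2:+1/17280 t=3:−1/82944 = 53/2903040
(3j)²=2809/306306 [(4 6 6; 1 1 -2)], sign=+1
⇒ 4πI² = 5618/34969
I = (+1)√(5618/34969/(4π)) = 0.11306920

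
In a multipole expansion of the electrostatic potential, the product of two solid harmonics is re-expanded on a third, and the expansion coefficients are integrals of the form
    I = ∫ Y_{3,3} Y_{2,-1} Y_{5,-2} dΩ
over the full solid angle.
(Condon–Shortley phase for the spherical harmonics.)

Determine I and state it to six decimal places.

0.063396

m-sum 0 ✓  L=10 even ✓  1≤5≤5 ✓
Π(2lᵢ+1) = 7×5×11 = 385
triangle coeff Δ(3,2,5) = 1/2310
Σ_t [0,0]: t=0:+1/144 = 1/144
(3j)²=10/231 [(3 2 5; 0 0 0)], sign=-1
Σ_t [0,0]: t=0:+1/4320 = 1/4320
(3j)²=1/330 [(3 2 5; 3 -1 -2)], sign=-1
⇒ 4πI² = 5/99
I = (+1)√(5/99/(4π)) = 0.06339609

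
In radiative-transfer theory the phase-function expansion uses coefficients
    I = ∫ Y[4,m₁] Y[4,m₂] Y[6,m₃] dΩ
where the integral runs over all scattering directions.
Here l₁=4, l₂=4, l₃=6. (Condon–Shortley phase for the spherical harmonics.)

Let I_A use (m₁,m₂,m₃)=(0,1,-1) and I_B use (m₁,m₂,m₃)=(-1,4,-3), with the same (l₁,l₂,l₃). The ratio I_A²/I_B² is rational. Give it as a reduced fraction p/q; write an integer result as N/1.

7/16

Shared (l₁,l₂,l₃)=(4,4,6): N and (l;000)² cancel in I_A²/I_B².
A: Δ = 2!·6!·6!/15! = 1/1261260; Racah Σ t=0..2: t=0:+1/11520 t=1:−1/1728 t=2:+1/3456 = -7/34560; ⇒ 3j(4 4 6; 0 1 -1)² = 7/858, sgn +1
B: Δ = 2!·6!·6!/15! = 1/1261260; Racah Σ t=2..2: t=2:+1/51840 = 1/51840; ⇒ 3j(4 4 6; -1 4 -3)² = 8/429, sgn -1
I_A²/I_B² = (7/858)/(8/429) = 7/16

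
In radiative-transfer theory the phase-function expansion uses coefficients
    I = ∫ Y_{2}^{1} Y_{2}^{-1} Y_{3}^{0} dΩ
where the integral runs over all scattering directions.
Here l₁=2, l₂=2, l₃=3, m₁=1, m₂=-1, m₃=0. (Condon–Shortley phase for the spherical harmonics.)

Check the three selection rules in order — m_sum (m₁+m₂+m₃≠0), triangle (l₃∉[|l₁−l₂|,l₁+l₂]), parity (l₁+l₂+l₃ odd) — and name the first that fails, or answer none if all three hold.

parity

Σmᵢ = 0  ✓
l₃∈[|l₁−l₂|,l₁+l₂]=[0,4], have l₃=3  ✓
Σlᵢ = 7 ⇒ odd  ✗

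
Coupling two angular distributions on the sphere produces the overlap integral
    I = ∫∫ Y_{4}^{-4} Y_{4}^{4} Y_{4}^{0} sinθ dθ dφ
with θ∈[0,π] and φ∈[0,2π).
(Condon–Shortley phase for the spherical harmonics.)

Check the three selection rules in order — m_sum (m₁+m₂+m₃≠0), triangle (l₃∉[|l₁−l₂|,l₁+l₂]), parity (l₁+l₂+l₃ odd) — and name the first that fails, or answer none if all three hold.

Σmᵢ = 0  ✓
l₃∈[|l₁−l₂|,l₁+l₂]=[0,8], have l₃=4  ✓
Σlᵢ = 12 ⇒ even  ✓

none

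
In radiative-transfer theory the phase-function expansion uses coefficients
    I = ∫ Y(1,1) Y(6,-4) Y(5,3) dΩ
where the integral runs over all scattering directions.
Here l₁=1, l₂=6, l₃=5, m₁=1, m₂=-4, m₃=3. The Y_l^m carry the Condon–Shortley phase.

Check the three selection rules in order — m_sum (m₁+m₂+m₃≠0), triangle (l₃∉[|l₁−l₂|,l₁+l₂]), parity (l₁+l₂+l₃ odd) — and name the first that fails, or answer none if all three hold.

none

azimuthal sum: 1 − 4 + 3 = 0  ✓
5 ≤ 5 ≤ 7 (triangle on l)  ✓
L = 1 + 6 + 5 = 12 (even)  ✓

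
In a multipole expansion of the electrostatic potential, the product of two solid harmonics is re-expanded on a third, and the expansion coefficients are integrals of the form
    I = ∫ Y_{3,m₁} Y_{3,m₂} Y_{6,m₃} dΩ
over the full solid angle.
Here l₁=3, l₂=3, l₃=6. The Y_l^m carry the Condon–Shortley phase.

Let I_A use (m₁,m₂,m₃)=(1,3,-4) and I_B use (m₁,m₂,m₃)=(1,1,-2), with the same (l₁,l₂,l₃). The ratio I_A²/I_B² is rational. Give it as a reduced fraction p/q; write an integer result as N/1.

l's match ⇒ only the (l;m) 3-j factors differ between A and B.
A: triangle coeff Δ(3,3,6) = 1/12012; Σ_t [0,0]: t=0:+1/34560 = 1/34560; (3j)²=5/286 [(3 3 6; 1 3 -4)], sign=+1
B: triangle coeff Δ(3,3,6) = 1/12012; Σ_t [0,0]: t=0:+1/2304 = 1/2304; (3j)²=5/143 [(3 3 6; 1 1 -2)], sign=+1
I_A²/I_B² = (5/286)/(5/143) = 1/2

1/2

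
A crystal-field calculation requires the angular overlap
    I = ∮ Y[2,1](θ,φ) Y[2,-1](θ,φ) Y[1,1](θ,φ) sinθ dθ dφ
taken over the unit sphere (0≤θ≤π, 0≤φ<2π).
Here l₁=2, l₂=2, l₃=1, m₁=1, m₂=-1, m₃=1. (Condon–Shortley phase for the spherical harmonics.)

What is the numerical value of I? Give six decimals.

m-sum = 1 − 1 + 1 = 1 ≠ 0 ⇒ I = 0

0.000000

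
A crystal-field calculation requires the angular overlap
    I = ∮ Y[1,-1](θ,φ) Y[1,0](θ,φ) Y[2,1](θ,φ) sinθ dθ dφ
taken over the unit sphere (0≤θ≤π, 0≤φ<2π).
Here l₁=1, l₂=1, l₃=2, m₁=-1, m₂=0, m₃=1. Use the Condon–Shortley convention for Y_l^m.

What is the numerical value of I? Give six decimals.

-0.218510

m-sum 0 ✓  L=4 even ✓  0≤2≤2 ✓
Π(2lᵢ+1) = 3×3×5 = 45
triangle coeff Δ(1,1,2) = 1/30
Σ_t [0,0]: t=0:+1/1 = 1/1
(3j)²=2/15 [(1 1 2; 0 0 0)], sign=+1
Σ_t [0,0]: t=0:+1/2 = 1/2
(3j)²=1/10 [(1 1 2; -1 0 1)], sign=-1
⇒ 4πI² = 3/5
I = (-1)√(3/5/(4π)) = -0.21850969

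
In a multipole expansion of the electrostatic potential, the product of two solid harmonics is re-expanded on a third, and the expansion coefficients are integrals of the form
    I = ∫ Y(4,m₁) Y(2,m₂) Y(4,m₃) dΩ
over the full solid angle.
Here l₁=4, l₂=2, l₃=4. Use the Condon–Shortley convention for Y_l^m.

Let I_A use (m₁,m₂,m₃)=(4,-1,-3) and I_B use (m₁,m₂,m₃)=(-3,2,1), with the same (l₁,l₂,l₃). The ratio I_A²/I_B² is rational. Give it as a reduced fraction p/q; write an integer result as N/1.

14/9

l's match ⇒ only the (l;m) 3-j factors differ between A and B.
A: triangle coeff Δ(4,2,4) = 1/13860; Σ_t [0,0]: t=0:+1/1440 = 1/1440; (3j)²=7/165 [(4 2 4; 4 -1 -3)], sign=-1
B: triangle coeff Δ(4,2,4) = 1/13860; Σ_t [2,2]: t=2:+1/480 = 1/480; (3j)²=3/110 [(4 2 4; -3 2 1)], sign=-1
I_A²/I_B² = (7/165)/(3/110) = 14/9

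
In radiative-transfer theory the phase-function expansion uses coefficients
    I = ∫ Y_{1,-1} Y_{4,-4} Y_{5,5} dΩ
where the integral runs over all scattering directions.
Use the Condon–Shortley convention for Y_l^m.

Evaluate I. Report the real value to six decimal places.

Checks pass: Σm=0; 10 even; l₃=5∈[3,5].
(2·1+1)(2·4+1)(2·5+1) = 297
Δ: 0! 2! 8! / 11! → 1/495
sum: t=0:+1/576 = 1/576
3j²(1 4 5; 0 0 0) = Δ·Π!·Σ² = 5/99  (sign -1)
sum: t=0:+1/80640 = 1/80640
3j²(1 4 5; -1 -4 5) = Δ·Π!·Σ² = 1/11  (sign +1)
combine: 4πI² = 297·5/99·1/11 = 15/11
take √, sign -1: I = -0.32941575

-0.329416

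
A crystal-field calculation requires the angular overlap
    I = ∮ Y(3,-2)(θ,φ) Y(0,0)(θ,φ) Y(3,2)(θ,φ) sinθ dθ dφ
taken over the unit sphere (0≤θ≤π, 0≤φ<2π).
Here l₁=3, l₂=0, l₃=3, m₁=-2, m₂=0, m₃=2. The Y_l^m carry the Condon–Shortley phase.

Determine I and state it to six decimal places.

Checks pass: Σm=0; 6 even; l₃=3∈[3,3].
(2·3+1)(2·0+1)(2·3+1) = 49
Δ: 0! 6! 0! / 7! → 1/7
sum: t=0:+1/36 = 1/36
3j²(3 0 3; 0 0 0) = Δ·Π!·Σ² = 1/7  (sign -1)
sum: t=0:+1/120 = 1/120
3j²(3 0 3; -2 0 2) = Δ·Π!·Σ² = 1/7  (sign -1)
combine: 4πI² = 49·1/7·1/7 = 1/1
take √, sign +1: I = 0.28209479

0.282095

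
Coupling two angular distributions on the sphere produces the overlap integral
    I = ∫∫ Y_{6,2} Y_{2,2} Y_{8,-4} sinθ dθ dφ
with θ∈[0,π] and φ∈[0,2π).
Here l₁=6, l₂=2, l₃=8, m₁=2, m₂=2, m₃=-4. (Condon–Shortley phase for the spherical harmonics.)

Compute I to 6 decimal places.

Rules hold: Σm=0, L=16 even, 4≤8≤8.
N = 13·5·17 = 1105
Δ = 0!·12!·4!/17! = 1/30940
Racah Σ t=0..0: t=0:+1/2073600 = 1/2073600
⇒ 3j(6 2 8; 0 0 0)² = 28/1105, sgn +1
Racah Σ t=0..0: t=0:+1/23224320 = 1/23224320
⇒ 3j(6 2 8; 2 2 -4)² = 99/6188, sgn +1
4πI² = N·(3j₀)²·(3jₘ)² = 99/221
I = +1·√(0.447964/4π) = 0.18880632

0.188806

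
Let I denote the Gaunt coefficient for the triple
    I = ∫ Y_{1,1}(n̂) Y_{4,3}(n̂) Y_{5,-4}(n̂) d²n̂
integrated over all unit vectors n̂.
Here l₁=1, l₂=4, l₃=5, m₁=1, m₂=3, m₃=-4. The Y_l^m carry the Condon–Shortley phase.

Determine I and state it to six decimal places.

m-sum 0 ✓  L=10 even ✓  3≤5≤5 ✓
Π(2lᵢ+1) = 3×9×11 = 297
triangle coeff Δ(1,4,5) = 1/495
Σ_t [0,0]: t=0:+1/576 = 1/576
(3j)²=5/99 [(1 4 5; 0 0 0)], sign=-1
Σ_t [0,0]: t=0:+1/10080 = 1/10080
(3j)²=4/55 [(1 4 5; 1 3 -4)], sign=-1
⇒ 4πI² = 12/11
I = (+1)√(12/11/(4π)) = 0.29463840

0.294638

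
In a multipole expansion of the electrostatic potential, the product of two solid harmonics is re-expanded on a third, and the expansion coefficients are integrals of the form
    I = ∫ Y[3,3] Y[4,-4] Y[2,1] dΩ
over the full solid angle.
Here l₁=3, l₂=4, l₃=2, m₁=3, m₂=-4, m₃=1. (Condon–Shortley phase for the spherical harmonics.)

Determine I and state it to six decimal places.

L=9 odd ⇒ parity kills the (l;000) factor ⇒ I = 0

0.000000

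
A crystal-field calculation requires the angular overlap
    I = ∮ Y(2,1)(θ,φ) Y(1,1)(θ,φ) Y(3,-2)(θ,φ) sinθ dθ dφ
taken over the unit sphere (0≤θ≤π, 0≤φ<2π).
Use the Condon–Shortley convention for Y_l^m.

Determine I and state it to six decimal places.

m-sum 0 ✓  L=6 even ✓  1≤3≤3 ✓
Π(2lᵢ+1) = 5×3×7 = 105
triangle coeff Δ(2,1,3) = 1/105
Σ_t [0,0]: t=0:+1/4 = 1/4
(3j)²=3/35 [(2 1 3; 0 0 0)], sign=-1
Σ_t [0,0]: t=0:+1/12 = 1/12
(3j)²=2/21 [(2 1 3; 1 1 -2)], sign=-1
⇒ 4πI² = 6/7
I = (+1)√(6/7/(4π)) = 0.26116903

0.261169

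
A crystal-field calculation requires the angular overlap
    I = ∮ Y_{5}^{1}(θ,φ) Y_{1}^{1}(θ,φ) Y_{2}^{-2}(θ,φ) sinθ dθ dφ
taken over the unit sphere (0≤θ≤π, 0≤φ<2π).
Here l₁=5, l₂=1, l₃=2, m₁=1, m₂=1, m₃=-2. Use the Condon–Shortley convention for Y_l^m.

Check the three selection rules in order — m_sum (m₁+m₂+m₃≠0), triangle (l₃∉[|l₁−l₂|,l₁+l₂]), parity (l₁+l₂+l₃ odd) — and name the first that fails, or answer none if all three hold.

triangle

m₁+m₂+m₃ = 1 + 1 − 2 = 0  ✓
triangle: |5−1|=4 ≤ l₃=2 ≤ 5+1=6  ✗
parity: l₁+l₂+l₃ = 8 is even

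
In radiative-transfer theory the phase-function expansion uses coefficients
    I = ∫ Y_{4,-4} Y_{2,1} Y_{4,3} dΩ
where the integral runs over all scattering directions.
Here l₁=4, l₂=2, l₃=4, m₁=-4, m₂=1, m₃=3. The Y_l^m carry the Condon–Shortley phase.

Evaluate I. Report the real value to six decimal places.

m-sum 0 ✓  L=10 even ✓  2≤4≤6 ✓
Π(2lᵢ+1) = 9×5×9 = 405
triangle coeff Δ(4,2,4) = 1/13860
Σ_t [0,2]: t=0:+1/192 t=1:−1/36 t=2:+1/192 = -5/288
(3j)²=20/693 [(4 2 4; 0 0 0)], sign=-1
Σ_t [2,2]: t=2:+1/1440 = 1/1440
(3j)²=7/165 [(4 2 4; -4 1 3)], sign=-1
⇒ 4πI² = 60/121
I = (+1)√(60/121/(4π)) = 0.19864517

0.198645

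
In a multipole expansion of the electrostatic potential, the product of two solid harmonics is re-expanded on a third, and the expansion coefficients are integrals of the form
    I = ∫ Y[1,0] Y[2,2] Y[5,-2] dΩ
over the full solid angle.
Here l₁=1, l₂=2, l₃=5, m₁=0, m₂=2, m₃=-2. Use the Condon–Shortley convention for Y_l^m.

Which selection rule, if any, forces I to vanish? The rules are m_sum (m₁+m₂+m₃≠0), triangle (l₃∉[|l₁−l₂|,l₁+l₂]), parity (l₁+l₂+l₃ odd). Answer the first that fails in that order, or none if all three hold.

triangle

Σmᵢ = 0  ✓
l₃∈[|l₁−l₂|,l₁+l₂]=[1,3], have l₃=5  ✗
Σlᵢ = 8 ⇒ even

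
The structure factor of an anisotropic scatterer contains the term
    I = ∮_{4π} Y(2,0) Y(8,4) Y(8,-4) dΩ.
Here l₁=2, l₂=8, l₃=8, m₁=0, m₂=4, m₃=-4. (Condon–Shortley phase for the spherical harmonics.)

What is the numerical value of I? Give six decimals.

0.053119

m-sum 0 ✓  L=18 even ✓  6≤8≤10 ✓
Π(2lᵢ+1) = 5×17×17 = 1445
triangle coeff Δ(2,8,8) = 1/348840
Σ_t [0,2]: t=0:+1/116121600 t=1:−1/25401600 t=2:+1/116121600 = -1/45158400
(3j)²=24/1615 [(2 8 8; 0 0 0)], sign=-1
Σ_t [0,2]: t=0:+1/3832012800 t=1:−1/239500800 t=2:+1/348364800 = -1/958003200
(3j)²=8/4845 [(2 8 8; 0 4 -4)], sign=-1
⇒ 4πI² = 64/1805
I = (+1)√(64/1805/(4π)) = 0.05311858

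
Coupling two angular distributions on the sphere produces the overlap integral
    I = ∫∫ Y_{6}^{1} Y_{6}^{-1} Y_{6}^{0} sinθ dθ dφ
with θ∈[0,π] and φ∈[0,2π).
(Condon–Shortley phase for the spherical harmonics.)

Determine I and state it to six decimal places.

-0.057253

m-sum 0 ✓  L=18 even ✓  0≤6≤12 ✓
Π(2lᵢ+1) = 13×13×13 = 2197
triangle coeff Δ(6,6,6) = 1/325909584
Σ_t [0,6]: t=0:+1/373248000 t=1:−1/1728000 t=2:+1/110592 t=3:−1/46656 t=4:+1/110592 t=5:−1/1728000 t=6:+1/373248000 = -7/1555200
(3j)²=400/46189 [(6 6 6; 0 0 0)], sign=-1
Σ_t [0,5]: t=0:+1/10368000 t=1:−1/276480 t=2:+1/62208 t=3:−1/82944 t=4:+1/691200 t=5:−1/62208000 = 1/518400
(3j)²=100/46189 [(6 6 6; 1 -1 0)], sign=+1
⇒ 4πI² = 520000/12623809
I = (-1)√(520000/12623809/(4π)) = -0.05725343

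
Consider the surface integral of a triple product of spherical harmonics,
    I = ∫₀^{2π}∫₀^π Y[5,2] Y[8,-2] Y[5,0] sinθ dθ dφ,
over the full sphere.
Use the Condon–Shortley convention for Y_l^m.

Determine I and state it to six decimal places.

Checks pass: Σm=0; 18 even; l₃=5∈[3,13].
(2·5+1)(2·8+1)(2·5+1) = 2057
Δ: 8! 2! 8! / 19! → 1/37413090
sum: t=3:−1/1036800 t=4:+1/331776 t=5:−1/1036800 = 1/921600
3j²(5 8 5; 0 0 0) = Δ·Π!·Σ² = 490/46189  (sign -1)
sum: t=1:−1/7257600 t=2:+1/829440 t=3:−1/1036800 = 1/9676800
3j²(5 8 5; 2 -2 0) = Δ·Π!·Σ² = 15/46189  (sign -1)
combine: 4πI² = 2057·490/46189·15/46189 = 7350/1037153
take √, sign +1: I = 0.02374747

0.023747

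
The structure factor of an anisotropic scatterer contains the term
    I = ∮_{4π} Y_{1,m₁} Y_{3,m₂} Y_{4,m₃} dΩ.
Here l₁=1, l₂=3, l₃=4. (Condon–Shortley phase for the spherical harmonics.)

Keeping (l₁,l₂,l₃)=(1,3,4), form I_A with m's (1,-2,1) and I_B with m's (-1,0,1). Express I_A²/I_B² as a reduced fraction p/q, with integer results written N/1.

Shared (l₁,l₂,l₃)=(1,3,4): N and (l;000)² cancel in I_A²/I_B².
A: Δ = 0!·2!·6!/9! = 1/252; Racah Σ t=0..0: t=0:+1/240 = 1/240; ⇒ 3j(1 3 4; 1 -2 1)² = 1/84, sgn -1
B: Δ = 0!·2!·6!/9! = 1/252; Racah Σ t=0..0: t=0:+1/72 = 1/72; ⇒ 3j(1 3 4; -1 0 1)² = 5/126, sgn -1
I_A²/I_B² = (1/84)/(5/126) = 3/10

3/10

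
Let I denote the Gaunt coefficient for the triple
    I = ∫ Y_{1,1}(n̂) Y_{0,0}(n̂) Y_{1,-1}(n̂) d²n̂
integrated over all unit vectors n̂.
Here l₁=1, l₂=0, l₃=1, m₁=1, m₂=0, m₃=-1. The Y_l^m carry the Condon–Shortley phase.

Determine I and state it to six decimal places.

-0.282095

Rules hold: Σm=0, L=2 even, 1≤1≤1.
N = 3·1·3 = 9
Δ = 0!·2!·0!/3! = 1/3
Racah Σ t=0..0: t=0:+1/1 = 1/1
⇒ 3j(1 0 1; 0 0 0)² = 1/3, sgn -1
Racah Σ t=0..0: t=0:+1/2 = 1/2
⇒ 3j(1 0 1; 1 0 -1)² = 1/3, sgn +1
4πI² = N·(3j₀)²·(3jₘ)² = 1/1
I = -1·√(1/4π) = -0.28209479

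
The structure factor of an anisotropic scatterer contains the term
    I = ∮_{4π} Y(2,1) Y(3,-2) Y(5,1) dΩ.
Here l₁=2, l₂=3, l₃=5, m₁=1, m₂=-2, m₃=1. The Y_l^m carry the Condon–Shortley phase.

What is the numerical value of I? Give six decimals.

Checks pass: Σm=0; 10 even; l₃=5∈[1,5].
(2·2+1)(2·3+1)(2·5+1) = 385
Δ: 0! 4! 6! / 11! → 1/2310
sum: t=0:+1/144 = 1/144
3j²(2 3 5; 0 0 0) = Δ·Π!·Σ² = 10/231  (sign -1)
sum: t=0:+1/720 = 1/720
3j²(2 3 5; 1 -2 1) = Δ·Π!·Σ² = 4/385  (sign +1)
combine: 4πI² = 385·10/231·4/385 = 40/231
take √, sign -1: I = -0.11738675

-0.117387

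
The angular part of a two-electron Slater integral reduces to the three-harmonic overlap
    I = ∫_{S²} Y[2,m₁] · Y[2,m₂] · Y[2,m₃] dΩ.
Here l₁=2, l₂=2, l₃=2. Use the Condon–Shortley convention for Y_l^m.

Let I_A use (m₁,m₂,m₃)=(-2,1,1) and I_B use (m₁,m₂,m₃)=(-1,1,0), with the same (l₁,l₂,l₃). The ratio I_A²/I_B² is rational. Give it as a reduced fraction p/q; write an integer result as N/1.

6/1

Shared (l₁,l₂,l₃)=(2,2,2): N and (l;000)² cancel in I_A²/I_B².
A: Δ = 2!·2!·2!/7! = 1/630; Racah Σ t=2..2: t=2:+1/4 = 1/4; ⇒ 3j(2 2 2; -2 1 1)² = 3/35, sgn -1
B: Δ = 2!·2!·2!/7! = 1/630; Racah Σ t=1..2: t=1:−1/4 t=2:+1/2 = 1/4; ⇒ 3j(2 2 2; -1 1 0)² = 1/70, sgn +1
I_A²/I_B² = (3/35)/(1/70) = 6/1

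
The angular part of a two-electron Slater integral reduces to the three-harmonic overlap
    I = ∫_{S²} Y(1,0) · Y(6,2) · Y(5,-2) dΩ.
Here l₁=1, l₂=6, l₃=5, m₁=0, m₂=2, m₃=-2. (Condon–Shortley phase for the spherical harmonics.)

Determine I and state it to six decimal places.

Rules hold: Σm=0, L=12 even, 5≤5≤7.
N = 3·13·11 = 429
Δ = 2!·0!·10!/13! = 1/858
Racah Σ t=1..1: t=1:−1/14400 = -1/14400
⇒ 3j(1 6 5; 0 0 0)² = 6/143, sgn +1
Racah Σ t=1..1: t=1:−1/30240 = -1/30240
⇒ 3j(1 6 5; 0 2 -2)² = 16/429, sgn +1
4πI² = N·(3j₀)²·(3jₘ)² = 96/143
I = +1·√(0.671329/4π) = 0.23113338

0.231133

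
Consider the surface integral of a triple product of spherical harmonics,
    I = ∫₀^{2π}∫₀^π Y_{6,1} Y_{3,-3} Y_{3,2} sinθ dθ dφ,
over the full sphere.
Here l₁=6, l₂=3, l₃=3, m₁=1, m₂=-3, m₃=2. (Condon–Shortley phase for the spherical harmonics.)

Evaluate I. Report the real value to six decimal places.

-0.031364

m-sum 0 ✓  L=12 even ✓  3≤3≤9 ✓
Π(2lᵢ+1) = 13×7×7 = 637
triangle coeff Δ(6,3,3) = 1/12012
Σ_t [3,3]: t=3:−1/1296 = -1/1296
(3j)²=100/3003 [(6 3 3; 0 0 0)], sign=+1
Σ_t [0,0]: t=0:+1/86400 = 1/86400
(3j)²=1/1716 [(6 3 3; 1 -3 2)], sign=-1
⇒ 4πI² = 175/14157
I = (-1)√(175/14157/(4π)) = -0.03136379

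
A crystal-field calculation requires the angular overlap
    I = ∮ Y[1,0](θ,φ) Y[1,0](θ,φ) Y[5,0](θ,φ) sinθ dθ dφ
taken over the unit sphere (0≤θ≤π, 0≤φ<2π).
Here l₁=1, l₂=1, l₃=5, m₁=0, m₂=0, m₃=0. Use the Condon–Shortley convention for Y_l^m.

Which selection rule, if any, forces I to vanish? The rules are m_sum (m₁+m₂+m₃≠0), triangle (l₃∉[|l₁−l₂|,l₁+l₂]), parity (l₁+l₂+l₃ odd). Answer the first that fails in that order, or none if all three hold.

triangle

m₁+m₂+m₃ = 0 + 0 + 0 = 0  ✓
triangle: |1−1|=0 ≤ l₃=5 ≤ 1+1=2  ✗
parity: l₁+l₂+l₃ = 7 is odd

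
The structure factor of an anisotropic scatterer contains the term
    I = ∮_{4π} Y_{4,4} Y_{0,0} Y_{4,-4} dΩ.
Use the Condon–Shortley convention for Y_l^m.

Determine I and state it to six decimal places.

0.282095

Checks pass: Σm=0; 8 even; l₃=4∈[4,4].
(2·4+1)(2·0+1)(2·4+1) = 81
Δ: 0! 8! 0! / 9! → 1/9
sum: t=0:+1/576 = 1/576
3j²(4 0 4; 0 0 0) = Δ·Π!·Σ² = 1/9  (sign +1)
sum: t=0:+1/40320 = 1/40320
3j²(4 0 4; 4 0 -4) = Δ·Π!·Σ² = 1/9  (sign +1)
combine: 4πI² = 81·1/9·1/9 = 1/1
take √, sign +1: I = 0.28209479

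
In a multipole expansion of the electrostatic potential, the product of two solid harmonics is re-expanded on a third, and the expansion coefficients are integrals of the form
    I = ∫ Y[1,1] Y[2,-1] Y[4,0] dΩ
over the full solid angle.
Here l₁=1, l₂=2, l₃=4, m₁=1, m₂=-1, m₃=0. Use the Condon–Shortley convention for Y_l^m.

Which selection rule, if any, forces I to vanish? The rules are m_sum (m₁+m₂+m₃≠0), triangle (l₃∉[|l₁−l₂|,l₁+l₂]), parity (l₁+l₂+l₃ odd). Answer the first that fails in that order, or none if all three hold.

azimuthal sum: 1 − 1 + 0 = 0  ✓
1 ≤ 4 ≤ 3 (triangle on l)  ✗
L = 1 + 2 + 4 = 7 (odd)

triangle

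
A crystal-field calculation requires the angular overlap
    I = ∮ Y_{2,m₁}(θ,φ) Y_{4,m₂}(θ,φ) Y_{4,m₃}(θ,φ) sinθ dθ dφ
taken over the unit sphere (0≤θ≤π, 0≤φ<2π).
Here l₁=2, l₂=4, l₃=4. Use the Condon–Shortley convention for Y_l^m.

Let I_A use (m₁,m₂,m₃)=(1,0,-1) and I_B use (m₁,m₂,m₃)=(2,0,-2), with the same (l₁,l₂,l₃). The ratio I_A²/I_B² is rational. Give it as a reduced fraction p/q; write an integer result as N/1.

l's match ⇒ only the (l;m) 3-j factors differ between A and B.
A: triangle coeff Δ(2,4,4) = 1/13860; Σ_t [0,1]: t=0:+1/96 t=1:−1/72 = -1/288; (3j)²=1/462 [(2 4 4; 1 0 -1)], sign=+1
B: triangle coeff Δ(2,4,4) = 1/13860; Σ_t [0,0]: t=0:+1/192 = 1/192; (3j)²=3/77 [(2 4 4; 2 0 -2)], sign=+1
I_A²/I_B² = (1/462)/(3/77) = 1/18

1/18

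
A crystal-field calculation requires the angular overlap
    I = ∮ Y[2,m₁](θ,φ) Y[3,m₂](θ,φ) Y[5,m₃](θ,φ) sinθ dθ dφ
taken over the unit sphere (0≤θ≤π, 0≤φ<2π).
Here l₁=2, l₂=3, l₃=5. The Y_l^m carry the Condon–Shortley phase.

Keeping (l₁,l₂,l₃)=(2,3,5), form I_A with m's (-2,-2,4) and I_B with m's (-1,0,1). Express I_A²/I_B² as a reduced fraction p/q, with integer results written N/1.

Shared (l₁,l₂,l₃)=(2,3,5): N and (l;000)² cancel in I_A²/I_B².
A: Δ = 0!·4!·6!/11! = 1/2310; Racah Σ t=0..0: t=0:+1/2880 = 1/2880; ⇒ 3j(2 3 5; -2 -2 4)² = 3/55, sgn -1
B: Δ = 0!·4!·6!/11! = 1/2310; Racah Σ t=0..0: t=0:+1/216 = 1/216; ⇒ 3j(2 3 5; -1 0 1)² = 8/231, sgn +1
I_A²/I_B² = (3/55)/(8/231) = 63/40

63/40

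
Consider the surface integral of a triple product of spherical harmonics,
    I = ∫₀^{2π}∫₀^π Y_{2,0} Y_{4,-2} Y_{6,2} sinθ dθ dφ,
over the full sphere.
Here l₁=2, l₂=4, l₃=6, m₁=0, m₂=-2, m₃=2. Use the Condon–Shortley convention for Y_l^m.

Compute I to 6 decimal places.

Rules hold: Σm=0, L=12 even, 2≤6≤6.
N = 5·9·13 = 585
Δ = 0!·4!·8!/13! = 1/6435
Racah Σ t=0..0: t=0:+1/2304 = 1/2304
⇒ 3j(2 4 6; 0 0 0)² = 5/143, sgn +1
Racah Σ t=0..0: t=0:+1/5760 = 1/5760
⇒ 3j(2 4 6; 0 -2 2)² = 56/2145, sgn +1
4πI² = N·(3j₀)²·(3jₘ)² = 840/1573
I = +1·√(0.534011/4π) = 0.20614383

0.206144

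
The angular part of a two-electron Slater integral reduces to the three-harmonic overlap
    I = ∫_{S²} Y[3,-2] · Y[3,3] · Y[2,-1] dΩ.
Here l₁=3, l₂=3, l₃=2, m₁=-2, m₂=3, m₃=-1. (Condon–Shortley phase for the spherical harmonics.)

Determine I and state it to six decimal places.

Rules hold: Σm=0, L=8 even, 0≤2≤6.
N = 7·7·5 = 245
Δ = 4!·2!·2!/9! = 1/3780
Racah Σ t=1..3: t=1:−1/24 t=2:+1/4 t=3:−1/24 = 1/6
⇒ 3j(3 3 2; 0 0 0)² = 4/105, sgn +1
Racah Σ t=4..4: t=4:+1/48 = 1/48
⇒ 3j(3 3 2; -2 3 -1)² = 5/84, sgn -1
4πI² = N·(3j₀)²·(3jₘ)² = 5/9
I = -1·√(0.555556/4π) = -0.21026104

-0.210261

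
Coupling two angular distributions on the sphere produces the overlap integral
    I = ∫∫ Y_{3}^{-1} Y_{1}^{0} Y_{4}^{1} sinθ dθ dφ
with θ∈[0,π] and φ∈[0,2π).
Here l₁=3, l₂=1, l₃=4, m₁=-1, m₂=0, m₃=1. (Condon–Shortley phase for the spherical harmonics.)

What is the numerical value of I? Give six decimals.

Checks pass: Σm=0; 8 even; l₃=4∈[2,4].
(2·3+1)(2·1+1)(2·4+1) = 189
Δ: 0! 6! 2! / 9! → 1/252
sum: t=0:+1/36 = 1/36
3j²(3 1 4; 0 0 0) = Δ·Π!·Σ² = 4/63  (sign +1)
sum: t=0:+1/48 = 1/48
3j²(3 1 4; -1 0 1) = Δ·Π!·Σ² = 5/84  (sign -1)
combine: 4πI² = 189·4/63·5/84 = 5/7
take √, sign -1: I = -0.23841361

-0.238414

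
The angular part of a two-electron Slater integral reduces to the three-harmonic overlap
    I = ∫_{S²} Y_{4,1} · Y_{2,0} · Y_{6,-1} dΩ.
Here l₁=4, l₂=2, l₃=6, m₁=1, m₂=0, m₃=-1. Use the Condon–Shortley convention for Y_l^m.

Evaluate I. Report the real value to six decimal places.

Checks pass: Σm=0; 12 even; l₃=6∈[2,6].
(2·4+1)(2·2+1)(2·6+1) = 585
Δ: 0! 8! 4! / 13! → 1/6435
sum: t=0:+1/2304 = 1/2304
3j²(4 2 6; 0 0 0) = Δ·Π!·Σ² = 5/143  (sign +1)
sum: t=0:+1/2880 = 1/2880
3j²(4 2 6; 1 0 -1) = Δ·Π!·Σ² = 14/429  (sign -1)
combine: 4πI² = 585·5/143·14/429 = 1050/1573
take √, sign -1: I = -0.23047581

-0.230476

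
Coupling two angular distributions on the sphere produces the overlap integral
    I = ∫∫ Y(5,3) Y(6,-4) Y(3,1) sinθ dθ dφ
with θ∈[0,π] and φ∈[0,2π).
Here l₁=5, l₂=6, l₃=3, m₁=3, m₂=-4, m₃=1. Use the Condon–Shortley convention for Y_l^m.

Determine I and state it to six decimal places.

0.113950

Rules hold: Σm=0, L=14 even, 1≤3≤11.
N = 11·13·7 = 1001
Δ = 8!·2!·4!/15! = 1/675675
Racah Σ t=3..5: t=3:−1/8640 t=4:+1/2304 t=5:−1/8640 = 7/34560
⇒ 3j(5 6 3; 0 0 0)² = 7/429, sgn -1
Racah Σ t=0..2: t=0:+1/322560 t=1:−1/30240 t=2:+1/69120 = -1/64512
⇒ 3j(5 6 3; 3 -4 1)² = 10/1001, sgn -1
4πI² = N·(3j₀)²·(3jₘ)² = 70/429
I = +1·√(0.16317/4π) = 0.11395029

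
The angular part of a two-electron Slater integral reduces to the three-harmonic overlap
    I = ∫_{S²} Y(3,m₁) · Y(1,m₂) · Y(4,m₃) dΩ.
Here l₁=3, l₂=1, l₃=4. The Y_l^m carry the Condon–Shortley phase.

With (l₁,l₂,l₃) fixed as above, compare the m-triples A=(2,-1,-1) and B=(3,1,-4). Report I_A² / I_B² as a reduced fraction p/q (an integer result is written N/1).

Shared (l₁,l₂,l₃)=(3,1,4): N and (l;000)² cancel in I_A²/I_B².
A: Δ = 0!·6!·2!/9! = 1/252; Racah Σ t=0..0: t=0:+1/240 = 1/240; ⇒ 3j(3 1 4; 2 -1 -1)² = 1/84, sgn -1
B: Δ = 0!·6!·2!/9! = 1/252; Racah Σ t=0..0: t=0:+1/1440 = 1/1440; ⇒ 3j(3 1 4; 3 1 -4)² = 1/9, sgn +1
I_A²/I_B² = (1/84)/(1/9) = 3/28

3/28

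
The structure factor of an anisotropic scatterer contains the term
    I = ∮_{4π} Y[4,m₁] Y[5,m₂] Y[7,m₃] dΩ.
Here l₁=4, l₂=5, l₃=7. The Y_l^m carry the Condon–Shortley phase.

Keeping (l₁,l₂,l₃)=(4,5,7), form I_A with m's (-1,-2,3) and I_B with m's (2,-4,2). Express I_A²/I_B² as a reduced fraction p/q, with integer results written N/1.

Shared (l₁,l₂,l₃)=(4,5,7): N and (l;000)² cancel in I_A²/I_B².
A: Δ = 2!·6!·8!/17! = 1/6126120; Racah Σ t=0..2: t=0:+1/172800 t=1:−1/69120 t=2:+1/362880 = -43/7257600; ⇒ 3j(4 5 7; -1 -2 3)² = 1849/170170, sgn -1
B: Δ = 2!·6!·8!/17! = 1/6126120; Racah Σ t=0..1: t=0:+1/483840 t=1:−1/4838400 = 1/537600; ⇒ 3j(4 5 7; 2 -4 2)² = 2187/170170, sgn -1
I_A²/I_B² = (1849/170170)/(2187/170170) = 1849/2187

1849/2187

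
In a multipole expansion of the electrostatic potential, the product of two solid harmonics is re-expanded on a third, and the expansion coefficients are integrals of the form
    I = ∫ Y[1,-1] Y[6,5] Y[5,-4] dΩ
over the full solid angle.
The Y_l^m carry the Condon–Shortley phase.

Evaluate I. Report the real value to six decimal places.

-0.303018

m-sum 0 ✓  L=12 even ✓  5≤5≤7 ✓
Π(2lᵢ+1) = 3×13×11 = 429
triangle coeff Δ(1,6,5) = 1/858
Σ_t [1,1]: t=1:−1/14400 = -1/14400
(3j)²=6/143 [(1 6 5; 0 0 0)], sign=+1
Σ_t [2,2]: t=2:+1/725760 = 1/725760
(3j)²=5/78 [(1 6 5; -1 5 -4)], sign=-1
⇒ 4πI² = 15/13
I = (-1)√(15/13/(4π)) = -0.30301841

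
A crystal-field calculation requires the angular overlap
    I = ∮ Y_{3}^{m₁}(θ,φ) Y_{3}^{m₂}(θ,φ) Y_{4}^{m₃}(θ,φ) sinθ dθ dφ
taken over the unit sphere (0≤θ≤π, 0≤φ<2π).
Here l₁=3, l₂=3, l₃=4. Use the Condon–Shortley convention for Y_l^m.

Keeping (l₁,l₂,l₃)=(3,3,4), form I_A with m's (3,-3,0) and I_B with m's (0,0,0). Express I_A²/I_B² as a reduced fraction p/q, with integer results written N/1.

1/4

Same 3,3,4: normalisation and zero-m 3j drop out of the ratio.
A: Δ: 2! 4! 4! / 11! → 1/34650; sum: t=0:+1/1152 = 1/1152; 3j²(3 3 4; 3 -3 0) = Δ·Π!·Σ² = 1/154  (sign +1)
B: Δ: 2! 4! 4! / 11! → 1/34650; sum: t=0:+1/72 t=1:−1/16 t=2:+1/72 = -5/144; 3j²(3 3 4; 0 0 0) = Δ·Π!·Σ² = 2/77  (sign -1)
I_A²/I_B² = (1/154)/(2/77) = 1/4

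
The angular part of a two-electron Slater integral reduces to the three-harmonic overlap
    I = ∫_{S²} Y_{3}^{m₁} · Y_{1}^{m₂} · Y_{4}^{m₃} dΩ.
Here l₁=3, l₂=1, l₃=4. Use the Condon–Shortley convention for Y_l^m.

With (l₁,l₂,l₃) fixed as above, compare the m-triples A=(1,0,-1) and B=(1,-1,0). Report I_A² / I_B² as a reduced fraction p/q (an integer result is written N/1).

Same 3,1,4: normalisation and zero-m 3j drop out of the ratio.
A: Δ: 0! 6! 2! / 9! → 1/252; sum: t=0:+1/48 = 1/48; 3j²(3 1 4; 1 0 -1) = Δ·Π!·Σ² = 5/84  (sign -1)
B: Δ: 0! 6! 2! / 9! → 1/252; sum: t=0:+1/96 = 1/96; 3j²(3 1 4; 1 -1 0) = Δ·Π!·Σ² = 1/42  (sign +1)
I_A²/I_B² = (5/84)/(1/42) = 5/2

5/2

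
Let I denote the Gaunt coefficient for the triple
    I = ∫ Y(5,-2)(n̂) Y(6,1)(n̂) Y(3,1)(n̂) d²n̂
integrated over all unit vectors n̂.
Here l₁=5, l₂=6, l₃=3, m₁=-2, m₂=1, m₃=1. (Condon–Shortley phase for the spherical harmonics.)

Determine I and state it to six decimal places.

m-sum 0 ✓  L=14 even ✓  1≤3≤11 ✓
Π(2lᵢ+1) = 11×13×7 = 1001
triangle coeff Δ(5,6,3) = 1/675675
Σ_t [3,5]: t=3:−1/8640 t=4:+1/2304 t=5:−1/8640 = 7/34560
(3j)²=7/429 [(5 6 3; 0 0 0)], sign=-1
Σ_t [5,7]: t=5:−1/5760 t=6:+1/8640 t=7:−1/241920 = -1/16128
(3j)²=5/1001 [(5 6 3; -2 1 1)], sign=-1
⇒ 4πI² = 35/429
I = (+1)√(35/429/(4π)) = 0.08057502

0.080575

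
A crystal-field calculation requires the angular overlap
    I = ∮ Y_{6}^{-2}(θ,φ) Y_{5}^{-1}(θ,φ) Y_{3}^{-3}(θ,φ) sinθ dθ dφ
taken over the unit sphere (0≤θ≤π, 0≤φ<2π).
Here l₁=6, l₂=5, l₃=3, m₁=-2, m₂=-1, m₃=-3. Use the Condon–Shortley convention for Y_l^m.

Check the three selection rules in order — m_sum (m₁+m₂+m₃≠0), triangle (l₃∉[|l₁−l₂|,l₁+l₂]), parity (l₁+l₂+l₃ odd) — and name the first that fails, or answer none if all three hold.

m_sum

Σmᵢ = -6  ✗
l₃∈[|l₁−l₂|,l₁+l₂]=[1,11], have l₃=3
Σlᵢ = 14 ⇒ even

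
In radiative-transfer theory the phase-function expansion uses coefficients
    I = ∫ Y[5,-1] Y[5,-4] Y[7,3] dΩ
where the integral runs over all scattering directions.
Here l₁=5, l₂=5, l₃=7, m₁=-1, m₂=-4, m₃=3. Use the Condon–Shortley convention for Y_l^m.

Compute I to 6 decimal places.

Σmᵢ = -2 ≠ 0, so the φ-integral vanishes; I = 0

0.000000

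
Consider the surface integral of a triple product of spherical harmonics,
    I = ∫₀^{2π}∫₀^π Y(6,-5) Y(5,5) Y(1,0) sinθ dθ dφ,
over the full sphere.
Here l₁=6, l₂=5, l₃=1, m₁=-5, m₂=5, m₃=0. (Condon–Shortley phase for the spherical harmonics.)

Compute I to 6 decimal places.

m-sum 0 ✓  L=12 even ✓  1≤1≤11 ✓
Π(2lᵢ+1) = 13×11×3 = 429
triangle coeff Δ(6,5,1) = 1/858
Σ_t [5,5]: t=5:−1/14400 = -1/14400
(3j)²=6/143 [(6 5 1; 0 0 0)], sign=+1
Σ_t [10,10]: t=10:+1/3628800 = 1/3628800
(3j)²=1/78 [(6 5 1; -5 5 0)], sign=-1
⇒ 4πI² = 3/13
I = (-1)√(3/13/(4π)) = -0.13551395

-0.135514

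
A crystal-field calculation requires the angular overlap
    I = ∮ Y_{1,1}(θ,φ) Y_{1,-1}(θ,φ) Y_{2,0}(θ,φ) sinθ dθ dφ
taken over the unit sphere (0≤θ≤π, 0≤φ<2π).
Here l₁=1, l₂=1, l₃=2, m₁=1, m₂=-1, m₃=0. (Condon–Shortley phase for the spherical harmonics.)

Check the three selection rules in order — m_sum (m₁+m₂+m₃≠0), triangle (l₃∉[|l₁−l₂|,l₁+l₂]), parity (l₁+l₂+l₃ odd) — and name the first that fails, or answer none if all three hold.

none

m₁+m₂+m₃ = 1 − 1 + 0 = 0  ✓
triangle: |1−1|=0 ≤ l₃=2 ≤ 1+1=2  ✓
parity: l₁+l₂+l₃ = 4 is even  ✓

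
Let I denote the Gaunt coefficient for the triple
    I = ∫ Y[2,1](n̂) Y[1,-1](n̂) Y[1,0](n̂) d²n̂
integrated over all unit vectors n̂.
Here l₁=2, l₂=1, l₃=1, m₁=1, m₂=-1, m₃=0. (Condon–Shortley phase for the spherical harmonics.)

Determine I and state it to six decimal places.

Checks pass: Σm=0; 4 even; l₃=1∈[1,3].
(2·2+1)(2·1+1)(2·1+1) = 45
Δ: 2! 2! 0! / 5! → 1/30
sum: t=1:−1/1 = -1/1
3j²(2 1 1; 0 0 0) = Δ·Π!·Σ² = 2/15  (sign +1)
sum: t=0:+1/2 = 1/2
3j²(2 1 1; 1 -1 0) = Δ·Π!·Σ² = 1/10  (sign -1)
combine: 4πI² = 45·2/15·1/10 = 3/5
take √, sign -1: I = -0.21850969

-0.218510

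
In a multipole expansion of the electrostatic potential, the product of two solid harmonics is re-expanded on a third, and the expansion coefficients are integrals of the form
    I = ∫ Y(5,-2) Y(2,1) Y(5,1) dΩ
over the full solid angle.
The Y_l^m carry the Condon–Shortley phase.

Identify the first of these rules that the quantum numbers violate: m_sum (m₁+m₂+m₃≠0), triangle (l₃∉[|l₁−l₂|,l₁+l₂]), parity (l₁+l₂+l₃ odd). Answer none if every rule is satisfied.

none

azimuthal sum: -2 + 1 + 1 = 0  ✓
3 ≤ 5 ≤ 7 (triangle on l)  ✓
L = 5 + 2 + 5 = 12 (even)  ✓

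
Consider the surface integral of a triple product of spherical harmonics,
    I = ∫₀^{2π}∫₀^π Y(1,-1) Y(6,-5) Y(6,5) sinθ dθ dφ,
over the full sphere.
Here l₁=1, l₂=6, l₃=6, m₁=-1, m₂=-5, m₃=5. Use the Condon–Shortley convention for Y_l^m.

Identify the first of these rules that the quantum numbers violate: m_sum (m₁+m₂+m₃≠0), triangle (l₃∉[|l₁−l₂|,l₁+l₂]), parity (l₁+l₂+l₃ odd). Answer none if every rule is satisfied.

m_sum

azimuthal sum: -1 − 5 + 5 = -1  ✗
5 ≤ 6 ≤ 7 (triangle on l)
L = 1 + 6 + 6 = 13 (odd)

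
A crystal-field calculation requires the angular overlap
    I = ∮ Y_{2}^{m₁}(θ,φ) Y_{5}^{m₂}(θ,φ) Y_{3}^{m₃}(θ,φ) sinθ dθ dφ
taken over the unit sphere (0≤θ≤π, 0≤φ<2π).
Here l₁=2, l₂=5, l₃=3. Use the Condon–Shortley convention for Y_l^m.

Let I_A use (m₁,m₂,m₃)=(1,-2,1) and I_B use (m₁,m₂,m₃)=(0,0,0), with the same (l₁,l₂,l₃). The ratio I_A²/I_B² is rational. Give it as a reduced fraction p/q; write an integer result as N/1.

21/20

l's match ⇒ only the (l;m) 3-j factors differ between A and B.
A: triangle coeff Δ(2,5,3) = 1/2310; Σ_t [1,1]: t=1:−1/288 = -1/288; (3j)²=1/22 [(2 5 3; 1 -2 1)], sign=-1
B: triangle coeff Δ(2,5,3) = 1/2310; Σ_t [2,2]: t=2:+1/144 = 1/144; (3j)²=10/231 [(2 5 3; 0 0 0)], sign=-1
I_A²/I_B² = (1/22)/(10/231) = 21/20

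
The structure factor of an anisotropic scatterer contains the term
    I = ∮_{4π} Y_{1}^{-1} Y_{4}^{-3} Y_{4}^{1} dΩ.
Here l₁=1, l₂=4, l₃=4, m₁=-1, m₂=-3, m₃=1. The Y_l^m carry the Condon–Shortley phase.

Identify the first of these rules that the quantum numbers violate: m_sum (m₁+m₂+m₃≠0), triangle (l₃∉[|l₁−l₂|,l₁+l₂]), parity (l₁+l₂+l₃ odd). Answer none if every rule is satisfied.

m_sum

m₁+m₂+m₃ = -1 − 3 + 1 = -3  ✗
triangle: |1−4|=3 ≤ l₃=4 ≤ 1+4=5
parity: l₁+l₂+l₃ = 9 is odd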